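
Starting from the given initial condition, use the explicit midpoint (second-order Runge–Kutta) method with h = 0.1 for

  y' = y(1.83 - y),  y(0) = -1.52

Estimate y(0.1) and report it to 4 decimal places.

Midpoint: k1 = f(t_n, y_n); k2 = f(t_n + h/2, y_n + (h/2)·k1); y_{n+1} = y_n + h·k2.
t=0.000000, y=-1.520000:
  k1 = f(0.000000, -1.520000) = -5.092000
  k2 = f(0.050000, -1.774600) = -6.396723
  y ← -1.520000 + 0.1·(-6.396723) = -2.159672
y(0.1) ≈ -2.1597

-2.1597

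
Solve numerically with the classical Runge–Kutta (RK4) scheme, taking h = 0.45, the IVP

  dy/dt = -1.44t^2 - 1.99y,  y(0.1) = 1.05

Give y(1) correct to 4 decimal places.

RK4: k1 = f(t_n, y_n); k2 = f(t_n + h/2, y_n + (h/2)·k1); k3 = f(t_n + h/2, y_n + (h/2)·k2); k4 = f(t_n + h, y_n + h·k3); y_{n+1} = y_n + (h/6)·(k1 + 2k2 + 2k3 + k4).
t=0.100000, y=1.050000:
  k1 = f(0.100000, 1.050000) = -2.103900
  k2 = f(0.325000, 0.576623) = -1.299579
  k3 = f(0.325000, 0.757595) = -1.659714
  k4 = f(0.550000, 0.303129) = -1.038826
  y ← 1.050000 + (0.45/6)·(k1 + 2k2 + 2k3 + k4) = 0.370402
t=0.550000, y=0.370402:
  k1 = f(0.550000, 0.370402) = -1.172699
  k2 = f(0.775000, 0.106544) = -1.076923
  k3 = f(0.775000, 0.128094) = -1.119807
  k4 = f(1.000000, -0.133511) = -1.174312
  y ← 0.370402 + (0.45/6)·(k1 + 2k2 + 2k3 + k4) = -0.135134
y(1) ≈ -0.1351

-0.1351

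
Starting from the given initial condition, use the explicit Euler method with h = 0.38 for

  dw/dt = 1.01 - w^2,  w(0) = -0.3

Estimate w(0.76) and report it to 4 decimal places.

Euler: w_{n+1} = w_n + h·f(t_n, w_n).
t=0.000000, w=-0.300000: f=0.920000 → w ← -0.300000 + 0.38·0.920000 = 0.049600
t=0.380000, w=0.049600: f=1.007540 → w ← 0.049600 + 0.38·1.007540 = 0.432465
w(0.76) ≈ 0.4325

0.4325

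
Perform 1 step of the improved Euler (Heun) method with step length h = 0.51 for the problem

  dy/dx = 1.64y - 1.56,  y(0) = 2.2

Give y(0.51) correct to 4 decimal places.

Heun: k1 = f(x_n, y_n); k2 = f(x_n + h, y_n + h·k1); y_{n+1} = y_n + (h/2)·(k1 + k2).
x=0.000000, y=2.200000:
  k1 = f(0.000000, 2.200000) = 2.048000
  k2 = f(0.510000, 3.244480) = 3.760947
  y ← 2.200000 + (0.51/2)·(2.048000 + 3.760947) = 3.681282
y(0.51) ≈ 3.6813

3.6813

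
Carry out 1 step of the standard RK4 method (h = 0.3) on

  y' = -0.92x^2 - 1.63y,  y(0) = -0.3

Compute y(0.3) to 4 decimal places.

-0.1914

RK4: k1 = f(x_n, y_n); k2 = f(x_n + h/2, y_n + (h/2)·k1); k3 = f(x_n + h/2, y_n + (h/2)·k2); k4 = f(x_n + h, y_n + h·k3); y_{n+1} = y_n + (h/6)·(k1 + 2k2 + 2k3 + k4).
x=0.000000, y=-0.300000:
  k1 = f(0.000000, -0.300000) = 0.489000
  k2 = f(0.150000, -0.226650) = 0.348740
  k3 = f(0.150000, -0.247689) = 0.383033
  k4 = f(0.300000, -0.185090) = 0.218897
  y ← -0.300000 + (0.3/6)·(k1 + 2k2 + 2k3 + k4) = -0.191428
y(0.3) ≈ -0.1914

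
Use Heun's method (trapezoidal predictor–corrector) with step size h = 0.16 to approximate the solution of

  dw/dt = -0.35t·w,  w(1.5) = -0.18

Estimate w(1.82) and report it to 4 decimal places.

Heun: k1 = f(t_n, w_n); k2 = f(t_n + h, w_n + h·k1); w_{n+1} = w_n + (h/2)·(k1 + k2).
t=1.500000, w=-0.180000:
  k1 = f(1.500000, -0.180000) = 0.094500
  k2 = f(1.660000, -0.164880) = 0.095795
  w ← -0.180000 + (0.16/2)·(0.094500 + 0.095795) = -0.164776
t=1.660000, w=-0.164776:
  k1 = f(1.660000, -0.164776) = 0.095735
  k2 = f(1.820000, -0.149459) = 0.095205
  w ← -0.164776 + (0.16/2)·(0.095735 + 0.095205) = -0.149501
w(1.82) ≈ -0.1495

-0.1495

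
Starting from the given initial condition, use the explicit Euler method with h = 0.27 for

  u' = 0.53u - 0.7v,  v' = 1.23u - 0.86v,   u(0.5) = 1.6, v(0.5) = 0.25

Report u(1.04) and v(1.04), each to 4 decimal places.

Euler on (u,v): u_{n+1} = u_n + h·u', v_{n+1} = v_n + h·v'.
0.500000: (1.600000, 0.250000); f=(0.673000, 1.753000) → (1.781710, 0.723310)
0.770000: (1.781710, 0.723310); f=(0.437989, 1.569457) → (1.899967, 1.147063)
(u(1.04), v(1.04)) ≈ (1.9000, 1.1471)

1.9000, 1.1471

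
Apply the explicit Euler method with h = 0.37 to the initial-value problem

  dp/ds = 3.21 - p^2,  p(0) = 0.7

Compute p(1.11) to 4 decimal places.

1.7832

Euler: p_{n+1} = p_n + h·f(s_n, p_n).
s=0.000000, p=0.700000: f=2.720000 → p ← 0.700000 + 0.37·2.720000 = 1.706400
s=0.370000, p=1.706400: f=0.298199 → p ← 1.706400 + 0.37·0.298199 = 1.816734
s=0.740000, p=1.816734: f=-0.090521 → p ← 1.816734 + 0.37·(-0.090521) = 1.783241
p(1.11) ≈ 1.7832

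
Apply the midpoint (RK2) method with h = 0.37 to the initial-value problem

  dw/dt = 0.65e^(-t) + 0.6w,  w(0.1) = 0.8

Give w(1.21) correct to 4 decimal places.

2.1429

Midpoint: k1 = f(t_n, w_n); k2 = f(t_n + h/2, w_n + (h/2)·k1); w_{n+1} = w_n + h·k2.
t=0.100000, w=0.800000:
  k1 = f(0.100000, 0.800000) = 1.068144
  k2 = f(0.285000, 0.997607) = 1.087373
  w ← 0.800000 + 0.37·1.087373 = 1.202328
t=0.470000, w=1.202328:
  k1 = f(0.470000, 1.202328) = 1.127648
  k2 = f(0.655000, 1.410943) = 1.184203
  w ← 1.202328 + 0.37·1.184203 = 1.640483
t=0.840000, w=1.640483:
  k1 = f(0.840000, 1.640483) = 1.264902
  k2 = f(1.025000, 1.874490) = 1.357912
  w ← 1.640483 + 0.37·1.357912 = 2.142911
w(1.21) ≈ 2.1429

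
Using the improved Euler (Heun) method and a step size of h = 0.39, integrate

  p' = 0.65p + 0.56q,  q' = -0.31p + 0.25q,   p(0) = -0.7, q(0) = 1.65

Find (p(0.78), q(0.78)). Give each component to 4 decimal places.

-0.1075, 2.1317

Heun on (p,q): k1 = f(t_n, state_n); k2 = f(t_n + h, state_n + h·k1); state_{n+1} = state_n + (h/2)·(k1 + k2).
0.000000: (-0.700000, 1.650000)
  k1 = (0.469000, 0.629500)
  predictor → (-0.517090, 1.895505)
  k2 = (0.725374, 0.634174)
  → (-0.467097, 1.896416)
0.390000: (-0.467097, 1.896416)
  k1 = (0.758380, 0.618904)
  predictor → (-0.171329, 2.137789)
  k2 = (1.085798, 0.587559)
  → (-0.107482, 2.131677)
(p(0.78), q(0.78)) ≈ (-0.1075, 2.1317)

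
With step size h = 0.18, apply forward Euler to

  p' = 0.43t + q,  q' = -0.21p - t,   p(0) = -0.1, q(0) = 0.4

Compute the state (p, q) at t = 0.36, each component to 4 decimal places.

Euler on (p,q): p_{n+1} = p_n + h·p', q_{n+1} = q_n + h·q'.
0.000000: (-0.100000, 0.400000); f=(0.400000, 0.021000) → (-0.028000, 0.403780)
0.180000: (-0.028000, 0.403780); f=(0.481180, -0.174120) → (0.058612, 0.372438)
(p(0.36), q(0.36)) ≈ (0.0586, 0.3724)

0.0586, 0.3724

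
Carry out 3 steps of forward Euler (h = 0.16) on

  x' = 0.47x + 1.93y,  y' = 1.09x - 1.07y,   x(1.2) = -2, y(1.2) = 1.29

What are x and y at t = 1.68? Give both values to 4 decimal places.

-1.6963, -0.0482

Euler on (x,y): x_{n+1} = x_n + h·x', y_{n+1} = y_n + h·y'.
1.200000: (-2.000000, 1.290000); f=(1.549700, -3.560300) → (-1.752048, 0.720352)
1.360000: (-1.752048, 0.720352); f=(0.566817, -2.680509) → (-1.661357, 0.291471)
1.520000: (-1.661357, 0.291471); f=(-0.218300, -2.122753) → (-1.696285, -0.048170)
(x(1.68), y(1.68)) ≈ (-1.6963, -0.0482)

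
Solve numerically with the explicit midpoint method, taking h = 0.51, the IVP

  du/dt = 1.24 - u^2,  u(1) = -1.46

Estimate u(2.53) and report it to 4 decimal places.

Midpoint: k1 = f(t_n, u_n); k2 = f(t_n + h/2, u_n + (h/2)·k1); u_{n+1} = u_n + h·k2.
t=1.000000, u=-1.460000:
  k1 = f(1.000000, -1.460000) = -0.891600
  k2 = f(1.255000, -1.687358) = -1.607177
  u ← -1.460000 + 0.51·(-1.607177) = -2.279660
t=1.510000, u=-2.279660:
  k1 = f(1.510000, -2.279660) = -3.956851
  k2 = f(1.765000, -3.288657) = -9.575267
  u ← -2.279660 + 0.51·(-9.575267) = -7.163046
t=2.020000, u=-7.163046:
  k1 = f(2.020000, -7.163046) = -50.069232
  k2 = f(2.275000, -19.930701) = -395.992826
  u ← -7.163046 + 0.51·(-395.992826) = -209.119388
u(2.53) ≈ -209.1194

-209.1194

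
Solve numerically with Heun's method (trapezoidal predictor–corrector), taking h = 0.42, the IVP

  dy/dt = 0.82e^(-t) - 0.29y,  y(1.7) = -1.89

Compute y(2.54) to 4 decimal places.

Heun: k1 = f(t_n, y_n); k2 = f(t_n + h, y_n + h·k1); y_{n+1} = y_n + (h/2)·(k1 + k2).
t=1.700000, y=-1.890000:
  k1 = f(1.700000, -1.890000) = 0.697900
  k2 = f(2.120000, -1.596882) = 0.561522
  y ← -1.890000 + (0.42/2)·(0.697900 + 0.561522) = -1.625521
t=2.120000, y=-1.625521:
  k1 = f(2.120000, -1.625521) = 0.569827
  k2 = f(2.540000, -1.386194) = 0.466667
  y ← -1.625521 + (0.42/2)·(0.569827 + 0.466667) = -1.407858
y(2.54) ≈ -1.4079

-1.4079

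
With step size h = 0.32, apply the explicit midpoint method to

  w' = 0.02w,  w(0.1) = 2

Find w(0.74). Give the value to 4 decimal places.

2.0258

Midpoint: k1 = f(t_n, w_n); k2 = f(t_n + h/2, w_n + (h/2)·k1); w_{n+1} = w_n + h·k2.
t=0.100000, w=2.000000:
  k1 = f(0.100000, 2.000000) = 0.040000
  k2 = f(0.260000, 2.006400) = 0.040128
  w ← 2.000000 + 0.32·0.040128 = 2.012841
t=0.420000, w=2.012841:
  k1 = f(0.420000, 2.012841) = 0.040257
  k2 = f(0.580000, 2.019282) = 0.040386
  w ← 2.012841 + 0.32·0.040386 = 2.025764
w(0.74) ≈ 2.0258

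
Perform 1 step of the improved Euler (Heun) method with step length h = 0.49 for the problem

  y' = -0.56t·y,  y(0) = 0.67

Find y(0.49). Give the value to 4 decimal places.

Heun: k1 = f(t_n, y_n); k2 = f(t_n + h, y_n + h·k1); y_{n+1} = y_n + (h/2)·(k1 + k2).
t=0.000000, y=0.670000:
  k1 = f(0.000000, 0.670000) = 0.000000
  k2 = f(0.490000, 0.670000) = -0.183848
  y ← 0.670000 + (0.49/2)·(0.000000 + (-0.183848)) = 0.624957
y(0.49) ≈ 0.6250

0.6250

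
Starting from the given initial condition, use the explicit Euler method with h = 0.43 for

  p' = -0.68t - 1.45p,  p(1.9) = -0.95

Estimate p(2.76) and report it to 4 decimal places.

-1.0251

Euler: p_{n+1} = p_n + h·f(t_n, p_n).
t=1.900000, p=-0.950000: f=0.085500 → p ← -0.950000 + 0.43·0.085500 = -0.913235
t=2.330000, p=-0.913235: f=-0.260209 → p ← -0.913235 + 0.43·(-0.260209) = -1.025125
p(2.76) ≈ -1.0251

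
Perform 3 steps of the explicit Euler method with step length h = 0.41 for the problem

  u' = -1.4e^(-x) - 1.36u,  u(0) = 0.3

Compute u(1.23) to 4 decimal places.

Euler: u_{n+1} = u_n + h·f(x_n, u_n).
x=0.000000, u=0.300000: f=-1.808000 → u ← 0.300000 + 0.41·(-1.808000) = -0.441280
x=0.410000, u=-0.441280: f=-0.328970 → u ← -0.441280 + 0.41·(-0.328970) = -0.576158
x=0.820000, u=-0.576158: f=0.166970 → u ← -0.576158 + 0.41·0.166970 = -0.507700
u(1.23) ≈ -0.5077

-0.5077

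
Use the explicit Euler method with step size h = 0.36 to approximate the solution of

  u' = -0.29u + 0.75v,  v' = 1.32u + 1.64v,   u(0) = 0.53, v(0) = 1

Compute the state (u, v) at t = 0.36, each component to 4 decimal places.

Euler on (u,v): u_{n+1} = u_n + h·u', v_{n+1} = v_n + h·v'.
0.000000: (0.530000, 1.000000); f=(0.596300, 2.339600) → (0.744668, 1.842256)
(u(0.36), v(0.36)) ≈ (0.7447, 1.8423)

0.7447, 1.8423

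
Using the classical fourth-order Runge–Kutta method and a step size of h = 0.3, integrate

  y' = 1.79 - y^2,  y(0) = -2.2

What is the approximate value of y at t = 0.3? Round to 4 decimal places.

RK4: k1 = f(t_n, y_n); k2 = f(t_n + h/2, y_n + (h/2)·k1); k3 = f(t_n + h/2, y_n + (h/2)·k2); k4 = f(t_n + h, y_n + h·k3); y_{n+1} = y_n + (h/6)·(k1 + 2k2 + 2k3 + k4).
t=0.000000, y=-2.200000:
  k1 = f(0.000000, -2.200000) = -3.050000
  k2 = f(0.150000, -2.657500) = -5.272306
  k3 = f(0.150000, -2.990846) = -7.155159
  k4 = f(0.300000, -4.346548) = -17.102478
  y ← -2.200000 + (0.3/6)·(k1 + 2k2 + 2k3 + k4) = -4.450370
y(0.3) ≈ -4.4504

-4.4504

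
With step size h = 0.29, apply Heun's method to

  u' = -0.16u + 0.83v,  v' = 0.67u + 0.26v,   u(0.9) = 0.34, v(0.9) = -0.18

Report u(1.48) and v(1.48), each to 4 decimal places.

Heun on (u,v): k1 = f(s_n, state_n); k2 = f(s_n + h, state_n + h·k1); state_{n+1} = state_n + (h/2)·(k1 + k2).
0.900000: (0.340000, -0.180000)
  k1 = (-0.203800, 0.181000)
  predictor → (0.280898, -0.127510)
  k2 = (-0.150777, 0.155049)
  → (0.288586, -0.131273)
1.190000: (0.288586, -0.131273)
  k1 = (-0.155130, 0.159222)
  predictor → (0.243599, -0.085099)
  k2 = (-0.109608, 0.141085)
  → (0.250199, -0.087728)
(u(1.48), v(1.48)) ≈ (0.2502, -0.0877)

0.2502, -0.0877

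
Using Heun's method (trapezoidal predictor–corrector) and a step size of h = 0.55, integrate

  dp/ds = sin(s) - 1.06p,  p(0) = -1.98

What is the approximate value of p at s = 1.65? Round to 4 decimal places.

Heun: k1 = f(s_n, p_n); k2 = f(s_n + h, p_n + h·k1); p_{n+1} = p_n + (h/2)·(k1 + k2).
s=0.000000, p=-1.980000:
  k1 = f(0.000000, -1.980000) = 2.098800
  k2 = f(0.550000, -0.825660) = 1.397887
  p ← -1.980000 + (0.55/2)·(2.098800 + 1.397887) = -1.018411
s=0.550000, p=-1.018411:
  k1 = f(0.550000, -1.018411) = 1.602203
  k2 = f(1.100000, -0.137199) = 1.036639
  p ← -1.018411 + (0.55/2)·(1.602203 + 1.036639) = -0.292730
s=1.100000, p=-0.292730:
  k1 = f(1.100000, -0.292730) = 1.201501
  k2 = f(1.650000, 0.368096) = 0.606683
  p ← -0.292730 + (0.55/2)·(1.201501 + 0.606683) = 0.204521
p(1.65) ≈ 0.2045

0.2045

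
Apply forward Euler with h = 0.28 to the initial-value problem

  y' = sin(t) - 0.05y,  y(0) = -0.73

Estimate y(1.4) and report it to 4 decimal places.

-0.0039

Euler: y_{n+1} = y_n + h·f(t_n, y_n).
t=0.000000, y=-0.730000: f=0.036500 → y ← -0.730000 + 0.28·0.036500 = -0.719780
t=0.280000, y=-0.719780: f=0.312345 → y ← -0.719780 + 0.28·0.312345 = -0.632323
t=0.560000, y=-0.632323: f=0.562802 → y ← -0.632323 + 0.28·0.562802 = -0.474739
t=0.840000, y=-0.474739: f=0.768380 → y ← -0.474739 + 0.28·0.768380 = -0.259592
t=1.120000, y=-0.259592: f=0.913080 → y ← -0.259592 + 0.28·0.913080 = -0.003930
y(1.4) ≈ -0.0039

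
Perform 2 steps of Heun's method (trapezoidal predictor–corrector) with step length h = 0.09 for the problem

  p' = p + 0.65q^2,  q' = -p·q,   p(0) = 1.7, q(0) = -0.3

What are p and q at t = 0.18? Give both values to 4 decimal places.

2.0434, -0.2148

Heun on (p,q): k1 = f(t_n, state_n); k2 = f(t_n + h, state_n + h·k1); state_{n+1} = state_n + (h/2)·(k1 + k2).
0.000000: (1.700000, -0.300000)
  k1 = (1.758500, 0.510000)
  predictor → (1.858265, -0.254100)
  k2 = (1.900233, 0.472185)
  → (1.864643, -0.255802)
0.090000: (1.864643, -0.255802)
  k1 = (1.907175, 0.476979)
  predictor → (2.036289, -0.212874)
  k2 = (2.065744, 0.433472)
  → (2.043424, -0.214831)
(p(0.18), q(0.18)) ≈ (2.0434, -0.2148)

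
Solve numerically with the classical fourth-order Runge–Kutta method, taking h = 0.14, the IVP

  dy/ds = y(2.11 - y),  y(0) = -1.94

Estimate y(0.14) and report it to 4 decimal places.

-3.8032

RK4: k1 = f(s_n, y_n); k2 = f(s_n + h/2, y_n + (h/2)·k1); k3 = f(s_n + h/2, y_n + (h/2)·k2); k4 = f(s_n + h, y_n + h·k3); y_{n+1} = y_n + (h/6)·(k1 + 2k2 + 2k3 + k4).
s=0.000000, y=-1.940000:
  k1 = f(0.000000, -1.940000) = -7.857000
  k2 = f(0.070000, -2.489990) = -11.453929
  k3 = f(0.070000, -2.741775) = -13.302476
  k4 = f(0.140000, -3.802347) = -22.480791
  y ← -1.940000 + (0.14/6)·(k1 + 2k2 + 2k3 + k4) = -3.803181
y(0.14) ≈ -3.8032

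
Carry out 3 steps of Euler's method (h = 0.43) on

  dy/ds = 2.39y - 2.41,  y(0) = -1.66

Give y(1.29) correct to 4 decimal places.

-21.2379

Euler: y_{n+1} = y_n + h·f(s_n, y_n).
s=0.000000, y=-1.660000: f=-6.377400 → y ← -1.660000 + 0.43·(-6.377400) = -4.402282
s=0.430000, y=-4.402282: f=-12.931454 → y ← -4.402282 + 0.43·(-12.931454) = -9.962807
s=0.860000, y=-9.962807: f=-26.221109 → y ← -9.962807 + 0.43·(-26.221109) = -21.237884
y(1.29) ≈ -21.2379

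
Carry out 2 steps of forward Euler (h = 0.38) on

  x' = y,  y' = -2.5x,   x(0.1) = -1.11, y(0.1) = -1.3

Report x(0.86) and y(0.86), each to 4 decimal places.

-1.6973, 1.2783

Euler on (x,y): x_{n+1} = x_n + h·x', y_{n+1} = y_n + h·y'.
0.100000: (-1.110000, -1.300000); f=(-1.300000, 2.775000) → (-1.604000, -0.245500)
0.480000: (-1.604000, -0.245500); f=(-0.245500, 4.010000) → (-1.697290, 1.278300)
(x(0.86), y(0.86)) ≈ (-1.6973, 1.2783)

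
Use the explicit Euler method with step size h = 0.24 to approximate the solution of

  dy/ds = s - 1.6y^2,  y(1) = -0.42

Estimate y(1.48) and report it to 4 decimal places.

Euler: y_{n+1} = y_n + h·f(s_n, y_n).
s=1.000000, y=-0.420000: f=0.717760 → y ← -0.420000 + 0.24·0.717760 = -0.247738
s=1.240000, y=-0.247738: f=1.141802 → y ← -0.247738 + 0.24·1.141802 = 0.026295
y(1.48) ≈ 0.0263

0.0263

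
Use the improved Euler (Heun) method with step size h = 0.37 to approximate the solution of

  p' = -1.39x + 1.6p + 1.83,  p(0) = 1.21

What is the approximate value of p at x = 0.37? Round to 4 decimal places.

Heun: k1 = f(x_n, p_n); k2 = f(x_n + h, p_n + h·k1); p_{n+1} = p_n + (h/2)·(k1 + k2).
x=0.000000, p=1.210000:
  k1 = f(0.000000, 1.210000) = 3.766000
  k2 = f(0.370000, 2.603420) = 5.481172
  p ← 1.210000 + (0.37/2)·(3.766000 + 5.481172) = 2.920727
p(0.37) ≈ 2.9207

2.9207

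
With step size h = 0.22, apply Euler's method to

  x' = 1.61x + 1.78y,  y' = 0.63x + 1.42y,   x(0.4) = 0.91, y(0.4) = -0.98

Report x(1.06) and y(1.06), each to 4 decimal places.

0.3908, -1.7474

Euler on (x,y): x_{n+1} = x_n + h·x', y_{n+1} = y_n + h·y'.
0.400000: (0.910000, -0.980000); f=(-0.279300, -0.818300) → (0.848554, -1.160026)
0.620000: (0.848554, -1.160026); f=(-0.698674, -1.112648) → (0.694846, -1.404809)
0.840000: (0.694846, -1.404809); f=(-1.381858, -1.557075) → (0.390837, -1.747365)
(x(1.06), y(1.06)) ≈ (0.3908, -1.7474)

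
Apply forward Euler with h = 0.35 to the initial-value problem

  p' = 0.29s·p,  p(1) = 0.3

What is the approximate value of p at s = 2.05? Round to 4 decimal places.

Euler: p_{n+1} = p_n + h·f(s_n, p_n).
s=1.000000, p=0.300000: f=0.087000 → p ← 0.300000 + 0.35·0.087000 = 0.330450
s=1.350000, p=0.330450: f=0.129371 → p ← 0.330450 + 0.35·0.129371 = 0.375730
s=1.700000, p=0.375730: f=0.185235 → p ← 0.375730 + 0.35·0.185235 = 0.440562
p(2.05) ≈ 0.4406

0.4406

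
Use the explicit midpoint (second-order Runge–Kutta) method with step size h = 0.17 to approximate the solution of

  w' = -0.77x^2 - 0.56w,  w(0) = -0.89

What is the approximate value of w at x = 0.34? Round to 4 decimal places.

-0.7451

Midpoint: k1 = f(x_n, w_n); k2 = f(x_n + h/2, w_n + (h/2)·k1); w_{n+1} = w_n + h·k2.
x=0.000000, w=-0.890000:
  k1 = f(0.000000, -0.890000) = 0.498400
  k2 = f(0.085000, -0.847636) = 0.469113
  w ← -0.890000 + 0.17·0.469113 = -0.810251
x=0.170000, w=-0.810251:
  k1 = f(0.170000, -0.810251) = 0.431487
  k2 = f(0.255000, -0.773574) = 0.383132
  w ← -0.810251 + 0.17·0.383132 = -0.745118
w(0.34) ≈ -0.7451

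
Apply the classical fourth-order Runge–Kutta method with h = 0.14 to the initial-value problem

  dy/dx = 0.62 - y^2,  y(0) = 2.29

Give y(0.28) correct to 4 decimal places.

1.5089

RK4: k1 = f(x_n, y_n); k2 = f(x_n + h/2, y_n + (h/2)·k1); k3 = f(x_n + h/2, y_n + (h/2)·k2); k4 = f(x_n + h, y_n + h·k3); y_{n+1} = y_n + (h/6)·(k1 + 2k2 + 2k3 + k4).
x=0.000000, y=2.290000:
  k1 = f(0.000000, 2.290000) = -4.624100
  k2 = f(0.070000, 1.966313) = -3.246387
  k3 = f(0.070000, 2.062753) = -3.634950
  k4 = f(0.140000, 1.781107) = -2.552342
  y ← 2.290000 + (0.14/6)·(k1 + 2k2 + 2k3 + k4) = 1.801421
x=0.140000, y=1.801421:
  k1 = f(0.140000, 1.801421) = -2.625116
  k2 = f(0.210000, 1.617663) = -1.996832
  k3 = f(0.210000, 1.661642) = -2.141055
  k4 = f(0.280000, 1.501673) = -1.635021
  y ← 1.801421 + (0.14/6)·(k1 + 2k2 + 2k3 + k4) = 1.508916
y(0.28) ≈ 1.5089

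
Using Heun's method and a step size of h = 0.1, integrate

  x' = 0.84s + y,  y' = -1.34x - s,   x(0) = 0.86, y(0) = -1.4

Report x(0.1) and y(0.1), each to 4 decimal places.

0.7184, -1.5109

Heun on (x,y): k1 = f(s_n, state_n); k2 = f(s_n + h, state_n + h·k1); state_{n+1} = state_n + (h/2)·(k1 + k2).
0.000000: (0.860000, -1.400000)
  k1 = (-1.400000, -1.152400)
  predictor → (0.720000, -1.515240)
  k2 = (-1.431240, -1.064800)
  → (0.718438, -1.510860)
(x(0.1), y(0.1)) ≈ (0.7184, -1.5109)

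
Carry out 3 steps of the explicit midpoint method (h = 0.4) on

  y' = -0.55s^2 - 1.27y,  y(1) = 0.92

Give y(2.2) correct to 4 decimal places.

Midpoint: k1 = f(s_n, y_n); k2 = f(s_n + h/2, y_n + (h/2)·k1); y_{n+1} = y_n + h·k2.
s=1.000000, y=0.920000:
  k1 = f(1.000000, 0.920000) = -1.718400
  k2 = f(1.200000, 0.576320) = -1.523926
  y ← 0.920000 + 0.4·(-1.523926) = 0.310429
s=1.400000, y=0.310429:
  k1 = f(1.400000, 0.310429) = -1.472245
  k2 = f(1.600000, 0.015980) = -1.428295
  y ← 0.310429 + 0.4·(-1.428295) = -0.260889
s=1.800000, y=-0.260889:
  k1 = f(1.800000, -0.260889) = -1.450671
  k2 = f(2.000000, -0.551023) = -1.500201
  y ← -0.260889 + 0.4·(-1.500201) = -0.860969
y(2.2) ≈ -0.8610

-0.8610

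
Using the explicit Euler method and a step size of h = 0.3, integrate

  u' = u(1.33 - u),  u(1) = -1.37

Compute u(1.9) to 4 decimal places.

-15.9048

Euler: u_{n+1} = u_n + h·f(t_n, u_n).
t=1.000000, u=-1.370000: f=-3.699000 → u ← -1.370000 + 0.3·(-3.699000) = -2.479700
t=1.300000, u=-2.479700: f=-9.446913 → u ← -2.479700 + 0.3·(-9.446913) = -5.313774
t=1.600000, u=-5.313774: f=-35.303513 → u ← -5.313774 + 0.3·(-35.303513) = -15.904828
u(1.9) ≈ -15.9048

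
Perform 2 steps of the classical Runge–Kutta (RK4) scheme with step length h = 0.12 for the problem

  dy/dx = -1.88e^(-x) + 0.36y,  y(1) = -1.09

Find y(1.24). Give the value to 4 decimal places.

-1.3428

RK4: k1 = f(x_n, y_n); k2 = f(x_n + h/2, y_n + (h/2)·k1); k3 = f(x_n + h/2, y_n + (h/2)·k2); k4 = f(x_n + h, y_n + h·k3); y_{n+1} = y_n + (h/6)·(k1 + 2k2 + 2k3 + k4).
x=1.000000, y=-1.090000:
  k1 = f(1.000000, -1.090000) = -1.084013
  k2 = f(1.060000, -1.155041) = -1.067152
  k3 = f(1.060000, -1.154029) = -1.066787
  k4 = f(1.120000, -1.218014) = -1.051891
  y ← -1.090000 + (0.12/6)·(k1 + 2k2 + 2k3 + k4) = -1.218076
x=1.120000, y=-1.218076:
  k1 = f(1.120000, -1.218076) = -1.051913
  k2 = f(1.180000, -1.281190) = -1.038913
  k3 = f(1.180000, -1.280410) = -1.038632
  k4 = f(1.240000, -1.342711) = -1.027418
  y ← -1.218076 + (0.12/6)·(k1 + 2k2 + 2k3 + k4) = -1.342764
y(1.24) ≈ -1.3428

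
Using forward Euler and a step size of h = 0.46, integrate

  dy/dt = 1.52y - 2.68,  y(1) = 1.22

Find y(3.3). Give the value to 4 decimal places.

Euler: y_{n+1} = y_n + h·f(t_n, y_n).
t=1.000000, y=1.220000: f=-0.825600 → y ← 1.220000 + 0.46·(-0.825600) = 0.840224
t=1.460000, y=0.840224: f=-1.402860 → y ← 0.840224 + 0.46·(-1.402860) = 0.194909
t=1.920000, y=0.194909: f=-2.383739 → y ← 0.194909 + 0.46·(-2.383739) = -0.901611
t=2.380000, y=-0.901611: f=-4.050449 → y ← -0.901611 + 0.46·(-4.050449) = -2.764818
t=2.840000, y=-2.764818: f=-6.882523 → y ← -2.764818 + 0.46·(-6.882523) = -5.930779
y(3.3) ≈ -5.9308

-5.9308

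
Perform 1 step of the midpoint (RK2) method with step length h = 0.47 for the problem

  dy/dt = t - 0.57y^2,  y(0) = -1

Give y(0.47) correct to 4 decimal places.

-1.2340

Midpoint: k1 = f(t_n, y_n); k2 = f(t_n + h/2, y_n + (h/2)·k1); y_{n+1} = y_n + h·k2.
t=0.000000, y=-1.000000:
  k1 = f(0.000000, -1.000000) = -0.570000
  k2 = f(0.235000, -1.133950) = -0.497930
  y ← -1.000000 + 0.47·(-0.497930) = -1.234027
y(0.47) ≈ -1.2340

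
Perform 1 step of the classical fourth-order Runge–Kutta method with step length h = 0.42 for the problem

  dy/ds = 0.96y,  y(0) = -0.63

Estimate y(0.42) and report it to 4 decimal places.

RK4: k1 = f(s_n, y_n); k2 = f(s_n + h/2, y_n + (h/2)·k1); k3 = f(s_n + h/2, y_n + (h/2)·k2); k4 = f(s_n + h, y_n + h·k3); y_{n+1} = y_n + (h/6)·(k1 + 2k2 + 2k3 + k4).
s=0.000000, y=-0.630000:
  k1 = f(0.000000, -0.630000) = -0.604800
  k2 = f(0.210000, -0.757008) = -0.726728
  k3 = f(0.210000, -0.782613) = -0.751308
  k4 = f(0.420000, -0.945549) = -0.907728
  y ← -0.630000 + (0.42/6)·(k1 + 2k2 + 2k3 + k4) = -0.942802
y(0.42) ≈ -0.9428

-0.9428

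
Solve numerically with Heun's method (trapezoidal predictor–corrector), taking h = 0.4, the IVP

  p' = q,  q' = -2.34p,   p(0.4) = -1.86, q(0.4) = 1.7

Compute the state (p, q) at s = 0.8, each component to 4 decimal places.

Heun on (p,q): k1 = f(s_n, state_n); k2 = f(s_n + h, state_n + h·k1); state_{n+1} = state_n + (h/2)·(k1 + k2).
0.400000: (-1.860000, 1.700000)
  k1 = (1.700000, 4.352400)
  predictor → (-1.180000, 3.440960)
  k2 = (3.440960, 2.761200)
  → (-0.831808, 3.122720)
(p(0.8), q(0.8)) ≈ (-0.8318, 3.1227)

-0.8318, 3.1227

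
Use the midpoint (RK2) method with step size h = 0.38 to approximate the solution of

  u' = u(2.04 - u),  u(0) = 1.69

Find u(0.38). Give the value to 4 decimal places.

Midpoint: k1 = f(s_n, u_n); k2 = f(s_n + h/2, u_n + (h/2)·k1); u_{n+1} = u_n + h·k2.
s=0.000000, u=1.690000:
  k1 = f(0.000000, 1.690000) = 0.591500
  k2 = f(0.190000, 1.802385) = 0.428274
  u ← 1.690000 + 0.38·0.428274 = 1.852744
u(0.38) ≈ 1.8527

1.8527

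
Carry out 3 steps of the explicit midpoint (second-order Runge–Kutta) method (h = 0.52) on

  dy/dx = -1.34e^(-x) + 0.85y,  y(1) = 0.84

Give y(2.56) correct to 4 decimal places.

2.1405

Midpoint: k1 = f(x_n, y_n); k2 = f(x_n + h/2, y_n + (h/2)·k1); y_{n+1} = y_n + h·k2.
x=1.000000, y=0.840000:
  k1 = f(1.000000, 0.840000) = 0.221042
  k2 = f(1.260000, 0.897471) = 0.382754
  y ← 0.840000 + 0.52·0.382754 = 1.039032
x=1.520000, y=1.039032:
  k1 = f(1.520000, 1.039032) = 0.590103
  k2 = f(1.780000, 1.192459) = 0.787615
  y ← 1.039032 + 0.52·0.787615 = 1.448592
x=2.040000, y=1.448592:
  k1 = f(2.040000, 1.448592) = 1.057064
  k2 = f(2.300000, 1.723428) = 1.330567
  y ← 1.448592 + 0.52·1.330567 = 2.140487
y(2.56) ≈ 2.1405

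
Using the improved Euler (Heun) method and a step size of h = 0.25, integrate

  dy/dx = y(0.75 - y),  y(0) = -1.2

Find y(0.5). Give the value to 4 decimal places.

Heun: k1 = f(x_n, y_n); k2 = f(x_n + h, y_n + h·k1); y_{n+1} = y_n + (h/2)·(k1 + k2).
x=0.000000, y=-1.200000:
  k1 = f(0.000000, -1.200000) = -2.340000
  k2 = f(0.250000, -1.785000) = -4.524975
  y ← -1.200000 + (0.25/2)·(-2.340000 + (-4.524975)) = -2.058122
x=0.250000, y=-2.058122:
  k1 = f(0.250000, -2.058122) = -5.779457
  k2 = f(0.500000, -3.502986) = -14.898151
  y ← -2.058122 + (0.25/2)·(-5.779457 + (-14.898151)) = -4.642823
y(0.5) ≈ -4.6428

-4.6428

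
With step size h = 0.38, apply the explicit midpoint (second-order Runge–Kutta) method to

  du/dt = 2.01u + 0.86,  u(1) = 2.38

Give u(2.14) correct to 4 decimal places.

Midpoint: k1 = f(t_n, u_n); k2 = f(t_n + h/2, u_n + (h/2)·k1); u_{n+1} = u_n + h·k2.
t=1.000000, u=2.380000:
  k1 = f(1.000000, 2.380000) = 5.643800
  k2 = f(1.190000, 3.452322) = 7.799167
  u ← 2.380000 + 0.38·7.799167 = 5.343684
t=1.380000, u=5.343684:
  k1 = f(1.380000, 5.343684) = 11.600804
  k2 = f(1.570000, 7.547836) = 16.031151
  u ← 5.343684 + 0.38·16.031151 = 11.435521
t=1.760000, u=11.435521:
  k1 = f(1.760000, 11.435521) = 23.845397
  k2 = f(1.950000, 15.966146) = 32.951954
  u ← 11.435521 + 0.38·32.951954 = 23.957263
u(2.14) ≈ 23.9573

23.9573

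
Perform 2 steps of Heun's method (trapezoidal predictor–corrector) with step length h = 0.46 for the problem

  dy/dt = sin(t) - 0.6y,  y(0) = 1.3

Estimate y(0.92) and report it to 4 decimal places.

Heun: k1 = f(t_n, y_n); k2 = f(t_n + h, y_n + h·k1); y_{n+1} = y_n + (h/2)·(k1 + k2).
t=0.000000, y=1.300000:
  k1 = f(0.000000, 1.300000) = -0.780000
  k2 = f(0.460000, 0.941200) = -0.120772
  y ← 1.300000 + (0.46/2)·(-0.780000 + (-0.120772)) = 1.092822
t=0.460000, y=1.092822:
  k1 = f(0.460000, 1.092822) = -0.211745
  k2 = f(0.920000, 0.995420) = 0.198350
  y ← 1.092822 + (0.46/2)·(-0.211745 + 0.198350) = 1.089741
y(0.92) ≈ 1.0897

1.0897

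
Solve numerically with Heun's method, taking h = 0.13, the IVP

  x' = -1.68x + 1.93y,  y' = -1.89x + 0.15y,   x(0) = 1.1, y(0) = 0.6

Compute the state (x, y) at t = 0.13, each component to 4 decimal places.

Heun on (x,y): k1 = f(t_n, state_n); k2 = f(t_n + h, state_n + h·k1); state_{n+1} = state_n + (h/2)·(k1 + k2).
0.000000: (1.100000, 0.600000)
  k1 = (-0.690000, -1.989000)
  predictor → (1.010300, 0.341430)
  k2 = (-1.038344, -1.858252)
  → (0.987658, 0.349929)
(x(0.13), y(0.13)) ≈ (0.9877, 0.3499)

0.9877, 0.3499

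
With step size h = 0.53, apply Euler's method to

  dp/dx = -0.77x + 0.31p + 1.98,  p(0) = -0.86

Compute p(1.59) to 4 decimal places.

1.6520

Euler: p_{n+1} = p_n + h·f(x_n, p_n).
x=0.000000, p=-0.860000: f=1.713400 → p ← -0.860000 + 0.53·1.713400 = 0.048102
x=0.530000, p=0.048102: f=1.586812 → p ← 0.048102 + 0.53·1.586812 = 0.889112
x=1.060000, p=0.889112: f=1.439425 → p ← 0.889112 + 0.53·1.439425 = 1.652007
p(1.59) ≈ 1.6520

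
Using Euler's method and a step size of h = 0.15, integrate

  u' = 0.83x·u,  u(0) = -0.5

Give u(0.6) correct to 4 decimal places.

-0.5580

Euler: u_{n+1} = u_n + h·f(x_n, u_n).
x=0.000000, u=-0.500000: f=0.000000 → u ← -0.500000 + 0.15·0.000000 = -0.500000
x=0.150000, u=-0.500000: f=-0.062250 → u ← -0.500000 + 0.15·(-0.062250) = -0.509337
x=0.300000, u=-0.509337: f=-0.126825 → u ← -0.509337 + 0.15·(-0.126825) = -0.528361
x=0.450000, u=-0.528361: f=-0.197343 → u ← -0.528361 + 0.15·(-0.197343) = -0.557963
u(0.6) ≈ -0.5580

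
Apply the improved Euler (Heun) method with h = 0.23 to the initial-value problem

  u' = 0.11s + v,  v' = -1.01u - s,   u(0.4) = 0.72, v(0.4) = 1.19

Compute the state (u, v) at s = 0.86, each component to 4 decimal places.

Heun on (u,v): k1 = f(s_n, state_n); k2 = f(s_n + h, state_n + h·k1); state_{n+1} = state_n + (h/2)·(k1 + k2).
0.400000: (0.720000, 1.190000)
  k1 = (1.234000, -1.127200)
  predictor → (1.003820, 0.930744)
  k2 = (1.000044, -1.643858)
  → (0.976915, 0.871328)
0.630000: (0.976915, 0.871328)
  k1 = (0.940628, -1.616684)
  predictor → (1.193260, 0.499491)
  k2 = (0.594091, -2.065192)
  → (1.153408, 0.447913)
(u(0.86), v(0.86)) ≈ (1.1534, 0.4479)

1.1534, 0.4479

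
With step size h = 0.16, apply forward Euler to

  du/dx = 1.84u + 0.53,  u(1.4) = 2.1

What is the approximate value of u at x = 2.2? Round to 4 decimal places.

8.3893

Euler: u_{n+1} = u_n + h·f(x_n, u_n).
x=1.400000, u=2.100000: f=4.394000 → u ← 2.100000 + 0.16·4.394000 = 2.803040
x=1.560000, u=2.803040: f=5.687594 → u ← 2.803040 + 0.16·5.687594 = 3.713055
x=1.720000, u=3.713055: f=7.362021 → u ← 3.713055 + 0.16·7.362021 = 4.890978
x=1.880000, u=4.890978: f=9.529400 → u ← 4.890978 + 0.16·9.529400 = 6.415682
x=2.040000, u=6.415682: f=12.334856 → u ← 6.415682 + 0.16·12.334856 = 8.389259
u(2.2) ≈ 8.3893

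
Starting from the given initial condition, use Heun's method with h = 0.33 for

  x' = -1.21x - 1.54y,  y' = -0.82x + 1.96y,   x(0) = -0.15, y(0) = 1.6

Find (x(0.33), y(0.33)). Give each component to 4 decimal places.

-1.0261, 3.1252

Heun on (x,y): k1 = f(s_n, state_n); k2 = f(s_n + h, state_n + h·k1); state_{n+1} = state_n + (h/2)·(k1 + k2).
0.000000: (-0.150000, 1.600000)
  k1 = (-2.282500, 3.259000)
  predictor → (-0.903225, 2.675470)
  k2 = (-3.027322, 5.984566)
  → (-1.026121, 3.125188)
(x(0.33), y(0.33)) ≈ (-1.0261, 3.1252)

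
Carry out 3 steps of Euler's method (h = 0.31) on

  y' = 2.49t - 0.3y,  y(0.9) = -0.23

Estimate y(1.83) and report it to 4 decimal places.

Euler: y_{n+1} = y_n + h·f(t_n, y_n).
t=0.900000, y=-0.230000: f=2.310000 → y ← -0.230000 + 0.31·2.310000 = 0.486100
t=1.210000, y=0.486100: f=2.867070 → y ← 0.486100 + 0.31·2.867070 = 1.374892
t=1.520000, y=1.374892: f=3.372332 → y ← 1.374892 + 0.31·3.372332 = 2.420315
y(1.83) ≈ 2.4203

2.4203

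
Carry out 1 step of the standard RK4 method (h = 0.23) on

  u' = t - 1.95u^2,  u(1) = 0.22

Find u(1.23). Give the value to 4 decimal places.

0.4276

RK4: k1 = f(t_n, u_n); k2 = f(t_n + h/2, u_n + (h/2)·k1); k3 = f(t_n + h/2, u_n + (h/2)·k2); k4 = f(t_n + h, u_n + h·k3); u_{n+1} = u_n + (h/6)·(k1 + 2k2 + 2k3 + k4).
t=1.000000, u=0.220000:
  k1 = f(1.000000, 0.220000) = 0.905620
  k2 = f(1.115000, 0.324146) = 0.910112
  k3 = f(1.115000, 0.324663) = 0.909458
  k4 = f(1.230000, 0.429175) = 0.870826
  u ← 0.220000 + (0.23/6)·(k1 + 2k2 + 2k3 + k4) = 0.427598
u(1.23) ≈ 0.4276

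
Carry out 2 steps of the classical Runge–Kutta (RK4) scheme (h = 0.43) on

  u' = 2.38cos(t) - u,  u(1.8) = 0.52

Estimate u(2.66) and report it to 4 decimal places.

RK4: k1 = f(t_n, u_n); k2 = f(t_n + h/2, u_n + (h/2)·k1); k3 = f(t_n + h/2, u_n + (h/2)·k2); k4 = f(t_n + h, u_n + h·k3); u_{n+1} = u_n + (h/6)·(k1 + 2k2 + 2k3 + k4).
t=1.800000, u=0.520000:
  k1 = f(1.800000, 0.520000) = -1.060741
  k2 = f(2.015000, 0.291941) = -1.314719
  k3 = f(2.015000, 0.237335) = -1.260114
  k4 = f(2.230000, -0.021849) = -1.435871
  u ← 0.520000 + (0.43/6)·(k1 + 2k2 + 2k3 + k4) = -0.027983
t=2.230000, u=-0.027983:
  k1 = f(2.230000, -0.027983) = -1.429737
  k2 = f(2.445000, -0.335377) = -1.490161
  k3 = f(2.445000, -0.348368) = -1.477170
  k4 = f(2.660000, -0.663166) = -1.446128
  u ← -0.027983 + (0.43/6)·(k1 + 2k2 + 2k3 + k4) = -0.659405
u(2.66) ≈ -0.6594

-0.6594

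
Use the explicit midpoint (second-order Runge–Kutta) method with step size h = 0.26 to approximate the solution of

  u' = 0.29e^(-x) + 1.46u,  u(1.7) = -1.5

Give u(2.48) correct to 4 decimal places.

-4.5323

Midpoint: k1 = f(x_n, u_n); k2 = f(x_n + h/2, u_n + (h/2)·k1); u_{n+1} = u_n + h·k2.
x=1.700000, u=-1.500000:
  k1 = f(1.700000, -1.500000) = -2.137022
  k2 = f(1.830000, -1.777813) = -2.549087
  u ← -1.500000 + 0.26·(-2.549087) = -2.162763
x=1.960000, u=-2.162763:
  k1 = f(1.960000, -2.162763) = -3.116784
  k2 = f(2.090000, -2.567945) = -3.713330
  u ← -2.162763 + 0.26·(-3.713330) = -3.128228
x=2.220000, u=-3.128228:
  k1 = f(2.220000, -3.128228) = -4.535717
  k2 = f(2.350000, -3.717871) = -5.400435
  u ← -3.128228 + 0.26·(-5.400435) = -4.532341
u(2.48) ≈ -4.5323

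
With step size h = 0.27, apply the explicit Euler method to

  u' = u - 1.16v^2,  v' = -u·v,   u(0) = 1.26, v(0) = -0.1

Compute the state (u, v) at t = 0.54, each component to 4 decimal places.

2.0269, -0.0375

Euler on (u,v): u_{n+1} = u_n + h·u', v_{n+1} = v_n + h·v'.
0.000000: (1.260000, -0.100000); f=(1.248400, 0.126000) → (1.597068, -0.065980)
0.270000: (1.597068, -0.065980); f=(1.592018, 0.105375) → (2.026913, -0.037529)
(u(0.54), v(0.54)) ≈ (2.0269, -0.0375)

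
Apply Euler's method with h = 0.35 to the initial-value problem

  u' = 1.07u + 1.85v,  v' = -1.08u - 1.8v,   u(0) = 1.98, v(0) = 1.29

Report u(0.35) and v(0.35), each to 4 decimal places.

3.5568, -0.2711

Euler on (u,v): u_{n+1} = u_n + h·u', v_{n+1} = v_n + h·v'.
0.000000: (1.980000, 1.290000); f=(4.505100, -4.460400) → (3.556785, -0.271140)
(u(0.35), v(0.35)) ≈ (3.5568, -0.2711)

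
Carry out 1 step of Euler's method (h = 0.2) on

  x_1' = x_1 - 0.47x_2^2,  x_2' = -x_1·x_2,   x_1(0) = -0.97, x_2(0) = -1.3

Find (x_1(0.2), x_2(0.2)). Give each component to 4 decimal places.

-1.3229, -1.5522

Euler on (x_1,x_2): x_1_{n+1} = x_1_n + h·x_1', x_2_{n+1} = x_2_n + h·x_2'.
0.000000: (-0.970000, -1.300000); f=(-1.764300, -1.261000) → (-1.322860, -1.552200)
(x_1(0.2), x_2(0.2)) ≈ (-1.3229, -1.5522)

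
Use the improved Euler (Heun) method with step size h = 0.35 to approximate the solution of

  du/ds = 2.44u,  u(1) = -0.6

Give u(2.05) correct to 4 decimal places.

-6.5527

Heun: k1 = f(s_n, u_n); k2 = f(s_n + h, u_n + h·k1); u_{n+1} = u_n + (h/2)·(k1 + k2).
s=1.000000, u=-0.600000:
  k1 = f(1.000000, -0.600000) = -1.464000
  k2 = f(1.350000, -1.112400) = -2.714256
  u ← -0.600000 + (0.35/2)·(-1.464000 + (-2.714256)) = -1.331195
s=1.350000, u=-1.331195:
  k1 = f(1.350000, -1.331195) = -3.248115
  k2 = f(1.700000, -2.468035) = -6.022006
  u ← -1.331195 + (0.35/2)·(-3.248115 + (-6.022006)) = -2.953466
s=1.700000, u=-2.953466:
  k1 = f(1.700000, -2.953466) = -7.206457
  k2 = f(2.050000, -5.475726) = -13.360771
  u ← -2.953466 + (0.35/2)·(-7.206457 + (-13.360771)) = -6.552731
u(2.05) ≈ -6.5527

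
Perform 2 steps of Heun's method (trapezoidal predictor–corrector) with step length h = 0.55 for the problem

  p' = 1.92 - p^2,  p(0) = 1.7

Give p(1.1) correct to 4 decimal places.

Heun: k1 = f(s_n, p_n); k2 = f(s_n + h, p_n + h·k1); p_{n+1} = p_n + (h/2)·(k1 + k2).
s=0.000000, p=1.700000:
  k1 = f(0.000000, 1.700000) = -0.970000
  k2 = f(0.550000, 1.166500) = 0.559278
  p ← 1.700000 + (0.55/2)·(-0.970000 + 0.559278) = 1.587051
s=0.550000, p=1.587051:
  k1 = f(0.550000, 1.587051) = -0.598732
  k2 = f(1.100000, 1.257749) = 0.338068
  p ← 1.587051 + (0.55/2)·(-0.598732 + 0.338068) = 1.515369
p(1.1) ≈ 1.5154

1.5154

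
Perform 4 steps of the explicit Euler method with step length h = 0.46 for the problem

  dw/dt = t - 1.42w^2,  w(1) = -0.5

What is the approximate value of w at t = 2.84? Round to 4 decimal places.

1.3557

Euler: w_{n+1} = w_n + h·f(t_n, w_n).
t=1.000000, w=-0.500000: f=0.645000 → w ← -0.500000 + 0.46·0.645000 = -0.203300
t=1.460000, w=-0.203300: f=1.401310 → w ← -0.203300 + 0.46·1.401310 = 0.441303
t=1.920000, w=0.441303: f=1.643458 → w ← 0.441303 + 0.46·1.643458 = 1.197293
t=2.380000, w=1.197293: f=0.344414 → w ← 1.197293 + 0.46·0.344414 = 1.355724
w(2.84) ≈ 1.3557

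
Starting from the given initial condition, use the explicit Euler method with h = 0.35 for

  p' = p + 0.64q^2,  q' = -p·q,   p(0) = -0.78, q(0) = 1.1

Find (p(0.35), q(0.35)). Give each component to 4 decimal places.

-0.7820, 1.4003

Euler on (p,q): p_{n+1} = p_n + h·p', q_{n+1} = q_n + h·q'.
0.000000: (-0.780000, 1.100000); f=(-0.005600, 0.858000) → (-0.781960, 1.400300)
(p(0.35), q(0.35)) ≈ (-0.7820, 1.4003)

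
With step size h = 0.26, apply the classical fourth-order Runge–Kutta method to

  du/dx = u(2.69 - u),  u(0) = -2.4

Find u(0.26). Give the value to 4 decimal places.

-21.7058

RK4: k1 = f(x_n, u_n); k2 = f(x_n + h/2, u_n + (h/2)·k1); k3 = f(x_n + h/2, u_n + (h/2)·k2); k4 = f(x_n + h, u_n + h·k3); u_{n+1} = u_n + (h/6)·(k1 + 2k2 + 2k3 + k4).
x=0.000000, u=-2.400000:
  k1 = f(0.000000, -2.400000) = -12.216000
  k2 = f(0.130000, -3.988080) = -26.632717
  k3 = f(0.130000, -5.862253) = -50.135474
  k4 = f(0.260000, -15.435223) = -279.766870
  u ← -2.400000 + (0.26/6)·(k1 + 2k2 + 2k3 + k4) = -21.705834
u(0.26) ≈ -21.7058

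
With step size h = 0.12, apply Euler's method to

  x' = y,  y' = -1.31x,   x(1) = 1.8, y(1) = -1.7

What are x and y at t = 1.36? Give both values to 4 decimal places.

Euler on (x,y): x_{n+1} = x_n + h·x', y_{n+1} = y_n + h·y'.
1.000000: (1.800000, -1.700000); f=(-1.700000, -2.358000) → (1.596000, -1.982960)
1.120000: (1.596000, -1.982960); f=(-1.982960, -2.090760) → (1.358045, -2.233851)
1.240000: (1.358045, -2.233851); f=(-2.233851, -1.779039) → (1.089983, -2.447336)
(x(1.36), y(1.36)) ≈ (1.0900, -2.4473)

1.0900, -2.4473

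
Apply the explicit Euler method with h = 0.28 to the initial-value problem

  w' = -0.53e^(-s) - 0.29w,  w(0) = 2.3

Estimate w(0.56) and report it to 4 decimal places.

Euler: w_{n+1} = w_n + h·f(s_n, w_n).
s=0.000000, w=2.300000: f=-1.197000 → w ← 2.300000 + 0.28·(-1.197000) = 1.964840
s=0.280000, w=1.964840: f=-0.970369 → w ← 1.964840 + 0.28·(-0.970369) = 1.693137
w(0.56) ≈ 1.6931

1.6931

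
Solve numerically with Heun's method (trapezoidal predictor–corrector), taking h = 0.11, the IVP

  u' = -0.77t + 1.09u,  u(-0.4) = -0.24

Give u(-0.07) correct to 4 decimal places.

-0.2683

Heun: k1 = f(t_n, u_n); k2 = f(t_n + h, u_n + h·k1); u_{n+1} = u_n + (h/2)·(k1 + k2).
t=-0.400000, u=-0.240000:
  k1 = f(-0.400000, -0.240000) = 0.046400
  k2 = f(-0.290000, -0.234896) = -0.032737
  u ← -0.240000 + (0.11/2)·(0.046400 + (-0.032737)) = -0.239249
t=-0.290000, u=-0.239249:
  k1 = f(-0.290000, -0.239249) = -0.037481
  k2 = f(-0.180000, -0.243371) = -0.126675
  u ← -0.239249 + (0.11/2)·(-0.037481 + (-0.126675)) = -0.248277
t=-0.180000, u=-0.248277:
  k1 = f(-0.180000, -0.248277) = -0.132022
  k2 = f(-0.070000, -0.262800) = -0.232551
  u ← -0.248277 + (0.11/2)·(-0.132022 + (-0.232551)) = -0.268329
u(-0.07) ≈ -0.2683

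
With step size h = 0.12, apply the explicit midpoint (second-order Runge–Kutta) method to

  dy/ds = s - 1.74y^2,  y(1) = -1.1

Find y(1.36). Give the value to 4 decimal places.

Midpoint: k1 = f(s_n, y_n); k2 = f(s_n + h/2, y_n + (h/2)·k1); y_{n+1} = y_n + h·k2.
s=1.000000, y=-1.100000:
  k1 = f(1.000000, -1.100000) = -1.105400
  k2 = f(1.060000, -1.166324) = -1.306942
  y ← -1.100000 + 0.12·(-1.306942) = -1.256833
s=1.120000, y=-1.256833:
  k1 = f(1.120000, -1.256833) = -1.628555
  k2 = f(1.180000, -1.354546) = -2.012545
  y ← -1.256833 + 0.12·(-2.012545) = -1.498338
s=1.240000, y=-1.498338:
  k1 = f(1.240000, -1.498338) = -2.666332
  k2 = f(1.300000, -1.658318) = -3.485034
  y ← -1.498338 + 0.12·(-3.485034) = -1.916543
y(1.36) ≈ -1.9165

-1.9165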